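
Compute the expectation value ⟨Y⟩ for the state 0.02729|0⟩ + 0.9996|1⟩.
0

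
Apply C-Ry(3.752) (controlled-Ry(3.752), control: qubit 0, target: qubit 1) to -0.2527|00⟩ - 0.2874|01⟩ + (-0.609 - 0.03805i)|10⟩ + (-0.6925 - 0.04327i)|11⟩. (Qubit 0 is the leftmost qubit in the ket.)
-0.2527|00⟩ - 0.2874|01⟩ + (0.8435 + 0.0527i)|10⟩ + (-0.3728 - 0.02329i)|11⟩

C-Ry(3.752) leaves the control-|0⟩ kets |00⟩, |01⟩ unchanged and applies Ry(3.752) to qubit 1 on the control-|1⟩ pair (|10⟩, |11⟩).
Ry(3.752) = [[cos(θ/2), −sin(θ/2)], [sin(θ/2), cos(θ/2)]]; θ = 3.752, cos(θ/2) ≈ -0.300487, sin(θ/2) ≈ 0.953786.
With a = amp(|10⟩) = (-0.609 - 0.03805i) and b = amp(|11⟩) = (-0.6925 - 0.04327i):
new amp(|10⟩) = (-0.300487)·a + (-0.953786)·b = (0.8435 + 0.0527i)
new amp(|11⟩) = (0.953786)·a + (-0.300487)·b = (-0.3728 - 0.02329i)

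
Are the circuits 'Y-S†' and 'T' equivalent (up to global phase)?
No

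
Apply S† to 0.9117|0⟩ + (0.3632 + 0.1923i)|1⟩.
0.9117|0⟩ + (0.1923 - 0.3632i)|1⟩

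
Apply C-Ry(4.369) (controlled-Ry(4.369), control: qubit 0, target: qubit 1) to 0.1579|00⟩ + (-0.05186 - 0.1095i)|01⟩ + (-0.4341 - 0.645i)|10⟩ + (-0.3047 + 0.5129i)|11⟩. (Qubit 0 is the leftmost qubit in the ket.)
0.1579|00⟩ + (-0.05186 - 0.1095i)|01⟩ + (0.4991 - 0.04785i)|10⟩ + (-0.1794 - 0.8227i)|11⟩

C-Ry(4.369) leaves the control-|0⟩ kets |00⟩, |01⟩ unchanged and applies Ry(4.369) to qubit 1 on the control-|1⟩ pair (|10⟩, |11⟩).
Ry(4.369) = [[cos(θ/2), −sin(θ/2)], [sin(θ/2), cos(θ/2)]]; θ = 4.369, cos(θ/2) ≈ -0.575899, sin(θ/2) ≈ 0.817521.
With a = amp(|10⟩) = (-0.4341 - 0.645i) and b = amp(|11⟩) = (-0.3047 + 0.5129i):
new amp(|10⟩) = (-0.575899)·a + (-0.817521)·b = (0.4991 - 0.04785i)
new amp(|11⟩) = (0.817521)·a + (-0.575899)·b = (-0.1794 - 0.8227i)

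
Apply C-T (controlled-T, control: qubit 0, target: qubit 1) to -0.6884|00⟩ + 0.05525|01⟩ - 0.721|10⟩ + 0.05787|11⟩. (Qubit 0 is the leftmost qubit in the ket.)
-0.6884|00⟩ + 0.05525|01⟩ - 0.721|10⟩ + (0.04092 + 0.04092i)|11⟩

C-T leaves the control-|0⟩ kets |00⟩, |01⟩ unchanged and applies T to qubit 1 on the control-|1⟩ pair (|10⟩, |11⟩).
T = [[1, 0], [0, (1/√2 + (1/√2)i)]].
With a = amp(|10⟩) = -0.721 and b = amp(|11⟩) = 0.05787:
new amp(|10⟩) = (1)·a = -0.721
new amp(|11⟩) = (1/√2 + (1/√2)i)·b = (0.04092 + 0.04092i)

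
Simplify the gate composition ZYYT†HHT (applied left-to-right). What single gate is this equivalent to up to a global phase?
Z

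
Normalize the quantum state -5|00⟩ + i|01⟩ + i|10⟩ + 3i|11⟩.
-0.8333|00⟩ + 0.1667i|01⟩ + 0.1667i|10⟩ + (1/2)i|11⟩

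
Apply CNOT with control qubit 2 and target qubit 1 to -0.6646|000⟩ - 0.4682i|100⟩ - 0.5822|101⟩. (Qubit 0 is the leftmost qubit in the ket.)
-0.6646|000⟩ - 0.4682i|100⟩ - 0.5822|111⟩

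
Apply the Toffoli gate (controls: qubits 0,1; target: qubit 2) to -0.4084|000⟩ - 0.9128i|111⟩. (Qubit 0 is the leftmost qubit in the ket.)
-0.4084|000⟩ - 0.9128i|110⟩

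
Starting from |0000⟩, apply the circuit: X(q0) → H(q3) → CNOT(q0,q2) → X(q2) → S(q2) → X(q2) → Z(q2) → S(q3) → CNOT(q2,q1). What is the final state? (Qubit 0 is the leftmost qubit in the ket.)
-1/√2|1110⟩ - (1/√2)i|1111⟩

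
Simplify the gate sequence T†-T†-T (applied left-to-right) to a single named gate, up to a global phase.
T†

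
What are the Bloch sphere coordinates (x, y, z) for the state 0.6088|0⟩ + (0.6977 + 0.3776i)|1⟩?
(0.8495, 0.4598, -0.2587)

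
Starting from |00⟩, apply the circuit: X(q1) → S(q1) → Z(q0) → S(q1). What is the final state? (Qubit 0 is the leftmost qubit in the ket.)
-|01⟩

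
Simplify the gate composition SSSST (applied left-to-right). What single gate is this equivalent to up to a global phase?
T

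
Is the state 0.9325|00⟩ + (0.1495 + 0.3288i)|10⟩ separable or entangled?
Separable

Writing the state as a|00⟩ + b|01⟩ + c|10⟩ + d|11⟩, it is a product state iff ad − bc = 0.
Here (a, b, c, d) = (0.9325, 0, (0.1495 + 0.3288i), 0): ad − bc = (0.9325)(0) − (0)(0.1495 + 0.3288i) = 0, so the state is separable.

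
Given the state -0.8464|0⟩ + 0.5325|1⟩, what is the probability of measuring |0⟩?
0.7164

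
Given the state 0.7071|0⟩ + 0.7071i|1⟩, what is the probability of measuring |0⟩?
0.5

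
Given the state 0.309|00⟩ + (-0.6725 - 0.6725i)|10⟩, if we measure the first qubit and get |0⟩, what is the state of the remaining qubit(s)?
|0⟩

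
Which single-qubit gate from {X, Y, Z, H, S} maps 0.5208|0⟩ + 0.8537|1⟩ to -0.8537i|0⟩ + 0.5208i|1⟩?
Y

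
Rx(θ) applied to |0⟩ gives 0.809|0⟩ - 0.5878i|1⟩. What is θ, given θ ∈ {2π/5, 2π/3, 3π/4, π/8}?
2π/5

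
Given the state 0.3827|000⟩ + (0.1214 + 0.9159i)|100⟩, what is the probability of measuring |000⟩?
0.1465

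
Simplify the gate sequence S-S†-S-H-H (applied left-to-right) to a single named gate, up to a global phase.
S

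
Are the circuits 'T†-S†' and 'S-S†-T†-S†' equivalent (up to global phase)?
Yes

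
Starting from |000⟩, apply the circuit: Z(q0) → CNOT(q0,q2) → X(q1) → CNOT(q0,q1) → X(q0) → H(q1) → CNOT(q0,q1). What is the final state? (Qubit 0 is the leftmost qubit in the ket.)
-1/√2|100⟩ + 1/√2|110⟩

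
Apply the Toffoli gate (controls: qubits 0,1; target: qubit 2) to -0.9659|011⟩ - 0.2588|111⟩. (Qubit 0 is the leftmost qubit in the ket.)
-0.9659|011⟩ - 0.2588|110⟩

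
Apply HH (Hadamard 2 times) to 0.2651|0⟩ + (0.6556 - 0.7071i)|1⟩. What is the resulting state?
0.2651|0⟩ + (0.6556 - 0.7071i)|1⟩

H² = I, so an even number of Hadamards cancels: H^2 = I and the state is unchanged.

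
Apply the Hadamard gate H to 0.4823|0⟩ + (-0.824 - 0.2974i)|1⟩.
(-0.2416 - 0.2103i)|0⟩ + (0.9237 + 0.2103i)|1⟩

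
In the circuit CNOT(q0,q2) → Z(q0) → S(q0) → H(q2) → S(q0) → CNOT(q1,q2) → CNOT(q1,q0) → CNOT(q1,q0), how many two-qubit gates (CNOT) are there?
4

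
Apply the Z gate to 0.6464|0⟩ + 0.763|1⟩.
0.6464|0⟩ - 0.763|1⟩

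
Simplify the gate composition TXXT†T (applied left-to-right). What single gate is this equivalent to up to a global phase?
T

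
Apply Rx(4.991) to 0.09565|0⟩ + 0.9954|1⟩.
(-0.07637 - 0.5993i)|0⟩ + (-0.7948 - 0.05759i)|1⟩

Rx(4.991) = [[cos(θ/2), −i·sin(θ/2)], [−i·sin(θ/2), cos(θ/2)]]; θ = 4.991, cos(θ/2) ≈ -0.798442, sin(θ/2) ≈ 0.602071.
With a = amp(|0⟩) = 0.09565 and b = amp(|1⟩) = 0.9954:
new amp(|0⟩) = (-0.798442)·a + (-0.602071i)·b = (-0.07637 - 0.5993i)
new amp(|1⟩) = (-0.602071i)·a + (-0.798442)·b = (-0.7948 - 0.05759i)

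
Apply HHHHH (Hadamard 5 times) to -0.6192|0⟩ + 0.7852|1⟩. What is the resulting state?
0.1174|0⟩ - 0.9931|1⟩

H² = I, so H^5 = H: a single Hadamard. With (a, b) = (-0.6192, 0.7852), H gives ((a + b)/√2, (a − b)/√2) = (0.1174, -0.9931).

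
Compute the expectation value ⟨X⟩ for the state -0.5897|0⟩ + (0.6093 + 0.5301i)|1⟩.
-0.7186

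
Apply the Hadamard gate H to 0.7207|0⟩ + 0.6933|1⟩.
0.9998|0⟩ + 0.01937|1⟩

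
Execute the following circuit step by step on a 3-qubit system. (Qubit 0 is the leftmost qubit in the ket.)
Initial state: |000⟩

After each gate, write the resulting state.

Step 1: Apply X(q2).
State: |001⟩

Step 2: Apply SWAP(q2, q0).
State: |100⟩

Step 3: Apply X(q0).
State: |000⟩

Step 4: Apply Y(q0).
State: i|100⟩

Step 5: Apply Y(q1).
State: -|110⟩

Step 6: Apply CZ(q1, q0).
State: |110⟩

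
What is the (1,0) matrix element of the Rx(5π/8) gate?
-0.8315i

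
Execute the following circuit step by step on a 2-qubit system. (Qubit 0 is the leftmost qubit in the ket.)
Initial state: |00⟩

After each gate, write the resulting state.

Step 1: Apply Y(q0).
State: i|10⟩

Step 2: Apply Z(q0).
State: -i|10⟩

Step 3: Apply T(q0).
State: (1/√2 - (1/√2)i)|10⟩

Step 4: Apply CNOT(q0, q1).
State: (1/√2 - (1/√2)i)|11⟩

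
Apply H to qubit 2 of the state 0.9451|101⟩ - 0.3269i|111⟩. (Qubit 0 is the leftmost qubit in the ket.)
0.6683|100⟩ - 0.6683|101⟩ - 0.2312i|110⟩ + 0.2312i|111⟩

H on qubit 2 mixes each pair of kets that differ only in qubit 2: amplitudes (a, b) of (|…0…⟩, |…1…⟩) become ((a + b)/√2, (a − b)/√2). Kets absent from the input have amplitude 0.
(|100⟩, |101⟩): (a, b) = (0, 0.9451) → (0.6683, -0.6683)
(|110⟩, |111⟩): (a, b) = (0, -0.3269i) → (-0.2312i, 0.2312i)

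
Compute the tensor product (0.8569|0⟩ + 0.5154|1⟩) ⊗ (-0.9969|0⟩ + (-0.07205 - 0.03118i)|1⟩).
-0.8542|00⟩ + (-0.06174 - 0.02672i)|01⟩ - 0.5138|10⟩ + (-0.03713 - 0.01607i)|11⟩

amp(|b₁b₂…⟩) = product of the factor amplitudes for bits b₁, b₂, …; only kets whose every factor amplitude is nonzero survive.
|00⟩: (0.8569)(-0.9969) = -0.8542
|01⟩: (0.8569)(-0.07205 - 0.03118i) = (-0.06174 - 0.02672i)
|10⟩: (0.5154)(-0.9969) = -0.5138
|11⟩: (0.5154)(-0.07205 - 0.03118i) = (-0.03713 - 0.01607i)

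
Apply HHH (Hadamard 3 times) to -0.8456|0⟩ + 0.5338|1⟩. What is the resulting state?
-0.2205|0⟩ - 0.9754|1⟩

H² = I, so H^3 = H: a single Hadamard. With (a, b) = (-0.8456, 0.5338), H gives ((a + b)/√2, (a − b)/√2) = (-0.2205, -0.9754).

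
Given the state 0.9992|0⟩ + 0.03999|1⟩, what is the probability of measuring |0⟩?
0.9984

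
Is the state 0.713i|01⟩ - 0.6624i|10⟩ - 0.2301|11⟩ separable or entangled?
Entangled

Writing the state as a|00⟩ + b|01⟩ + c|10⟩ + d|11⟩, it is a product state iff ad − bc = 0.
Here (a, b, c, d) = (0, 0.713i, -0.6624i, -0.2301): ad − bc = (0)(-0.2301) − (0.713i)(-0.6624i) = -0.4723 ≠ 0, so the state is entangled.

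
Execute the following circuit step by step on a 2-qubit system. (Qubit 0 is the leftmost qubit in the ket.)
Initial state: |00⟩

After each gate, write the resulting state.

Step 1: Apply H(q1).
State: 1/√2|00⟩ + 1/√2|01⟩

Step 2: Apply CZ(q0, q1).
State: 1/√2|00⟩ + 1/√2|01⟩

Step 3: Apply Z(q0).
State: 1/√2|00⟩ + 1/√2|01⟩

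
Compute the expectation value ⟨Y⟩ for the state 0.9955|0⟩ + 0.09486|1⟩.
0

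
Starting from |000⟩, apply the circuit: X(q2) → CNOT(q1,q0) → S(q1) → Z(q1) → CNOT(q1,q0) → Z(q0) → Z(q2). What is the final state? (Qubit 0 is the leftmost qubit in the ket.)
-|001⟩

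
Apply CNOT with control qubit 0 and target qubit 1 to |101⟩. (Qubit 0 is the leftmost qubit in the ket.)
|111⟩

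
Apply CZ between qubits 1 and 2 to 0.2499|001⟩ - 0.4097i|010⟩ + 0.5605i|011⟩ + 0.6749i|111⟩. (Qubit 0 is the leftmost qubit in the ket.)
0.2499|001⟩ - 0.4097i|010⟩ - 0.5605i|011⟩ - 0.6749i|111⟩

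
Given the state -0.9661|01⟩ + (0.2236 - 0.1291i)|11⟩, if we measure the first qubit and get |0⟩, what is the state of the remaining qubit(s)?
-|1⟩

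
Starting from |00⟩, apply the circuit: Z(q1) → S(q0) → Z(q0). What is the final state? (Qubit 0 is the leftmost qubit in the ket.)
|00⟩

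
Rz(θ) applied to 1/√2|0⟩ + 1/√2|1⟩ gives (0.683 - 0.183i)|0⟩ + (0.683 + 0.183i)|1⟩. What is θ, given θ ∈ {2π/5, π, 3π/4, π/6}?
π/6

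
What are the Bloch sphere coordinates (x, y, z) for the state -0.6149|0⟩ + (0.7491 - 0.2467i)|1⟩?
(-0.9212, 0.3034, -0.2439)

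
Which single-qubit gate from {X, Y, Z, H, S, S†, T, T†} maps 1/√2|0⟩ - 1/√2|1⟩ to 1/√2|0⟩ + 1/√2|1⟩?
Z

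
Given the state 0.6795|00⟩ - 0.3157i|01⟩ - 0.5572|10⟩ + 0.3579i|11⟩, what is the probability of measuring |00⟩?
0.4617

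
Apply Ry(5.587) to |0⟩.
-0.94|0⟩ + 0.3411|1⟩

Ry(5.587) = [[cos(θ/2), −sin(θ/2)], [sin(θ/2), cos(θ/2)]]; θ = 5.587, cos(θ/2) ≈ -0.940025, sin(θ/2) ≈ 0.341105.
With a = amp(|0⟩) = 1 and b = amp(|1⟩) = 0:
new amp(|0⟩) = (-0.940025)·a + (-0.341105)·b = -0.94
new amp(|1⟩) = (0.341105)·a + (-0.940025)·b = 0.3411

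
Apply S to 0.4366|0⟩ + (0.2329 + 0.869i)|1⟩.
0.4366|0⟩ + (-0.869 + 0.2329i)|1⟩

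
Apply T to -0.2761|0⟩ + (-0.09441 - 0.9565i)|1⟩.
-0.2761|0⟩ + (0.6096 - 0.7431i)|1⟩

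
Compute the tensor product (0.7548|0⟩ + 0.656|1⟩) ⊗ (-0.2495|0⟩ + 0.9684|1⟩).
-0.1883|00⟩ + 0.7309|01⟩ - 0.1637|10⟩ + 0.6353|11⟩

amp(|b₁b₂…⟩) = product of the factor amplitudes for bits b₁, b₂, …; only kets whose every factor amplitude is nonzero survive.
|00⟩: (0.7548)(-0.2495) = -0.1883
|01⟩: (0.7548)(0.9684) = 0.7309
|10⟩: (0.656)(-0.2495) = -0.1637
|11⟩: (0.656)(0.9684) = 0.6353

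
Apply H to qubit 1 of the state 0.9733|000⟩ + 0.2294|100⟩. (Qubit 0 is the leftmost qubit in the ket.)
0.6882|000⟩ + 0.6882|010⟩ + 0.1622|100⟩ + 0.1622|110⟩

H on qubit 1 mixes each pair of kets that differ only in qubit 1: amplitudes (a, b) of (|…0…⟩, |…1…⟩) become ((a + b)/√2, (a − b)/√2). Kets absent from the input have amplitude 0.
(|000⟩, |010⟩): (a, b) = (0.9733, 0) → (0.6882, 0.6882)
(|100⟩, |110⟩): (a, b) = (0.2294, 0) → (0.1622, 0.1622)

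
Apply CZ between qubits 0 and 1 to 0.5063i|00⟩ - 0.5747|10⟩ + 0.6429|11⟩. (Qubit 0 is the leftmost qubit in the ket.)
0.5063i|00⟩ - 0.5747|10⟩ - 0.6429|11⟩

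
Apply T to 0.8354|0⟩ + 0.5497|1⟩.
0.8354|0⟩ + (0.3887 + 0.3887i)|1⟩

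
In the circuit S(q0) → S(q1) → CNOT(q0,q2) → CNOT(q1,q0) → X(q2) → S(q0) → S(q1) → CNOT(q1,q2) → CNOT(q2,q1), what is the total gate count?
9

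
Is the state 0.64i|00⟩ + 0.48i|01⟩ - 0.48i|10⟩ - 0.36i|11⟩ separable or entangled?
Separable

Writing the state as a|00⟩ + b|01⟩ + c|10⟩ + d|11⟩, it is a product state iff ad − bc = 0.
Here (a, b, c, d) = (0.64i, 0.48i, -0.48i, -0.36i): ad − bc = (0.64i)(-0.36i) − (0.48i)(-0.48i) = 0, so the state is separable.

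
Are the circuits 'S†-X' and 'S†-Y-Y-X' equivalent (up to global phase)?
Yes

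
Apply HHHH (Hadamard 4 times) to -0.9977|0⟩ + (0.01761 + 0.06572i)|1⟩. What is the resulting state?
-0.9977|0⟩ + (0.01761 + 0.06572i)|1⟩

H² = I, so an even number of Hadamards cancels: H^4 = I and the state is unchanged.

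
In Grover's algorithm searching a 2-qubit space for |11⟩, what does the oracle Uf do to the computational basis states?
Uf|x⟩ = -|x⟩ if x = 11, else |x⟩ (phase flip on target)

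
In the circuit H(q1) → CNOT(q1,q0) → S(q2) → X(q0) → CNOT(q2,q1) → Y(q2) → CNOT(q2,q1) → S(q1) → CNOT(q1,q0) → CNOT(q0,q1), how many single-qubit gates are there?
5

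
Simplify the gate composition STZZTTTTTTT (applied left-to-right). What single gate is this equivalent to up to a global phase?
S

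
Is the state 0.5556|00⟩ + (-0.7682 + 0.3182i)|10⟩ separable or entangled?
Separable

Writing the state as a|00⟩ + b|01⟩ + c|10⟩ + d|11⟩, it is a product state iff ad − bc = 0.
Here (a, b, c, d) = (0.5556, 0, (-0.7682 + 0.3182i), 0): ad − bc = (0.5556)(0) − (0)(-0.7682 + 0.3182i) = 0, so the state is separable.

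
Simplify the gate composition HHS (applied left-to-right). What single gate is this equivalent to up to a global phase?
S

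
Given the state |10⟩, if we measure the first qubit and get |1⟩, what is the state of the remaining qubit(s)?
|0⟩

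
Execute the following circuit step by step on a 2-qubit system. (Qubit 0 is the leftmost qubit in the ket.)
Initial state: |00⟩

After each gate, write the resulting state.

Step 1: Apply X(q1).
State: |01⟩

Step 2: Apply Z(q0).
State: |01⟩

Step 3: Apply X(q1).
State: |00⟩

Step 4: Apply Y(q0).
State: i|10⟩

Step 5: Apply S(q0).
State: -|10⟩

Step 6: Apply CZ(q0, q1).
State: -|10⟩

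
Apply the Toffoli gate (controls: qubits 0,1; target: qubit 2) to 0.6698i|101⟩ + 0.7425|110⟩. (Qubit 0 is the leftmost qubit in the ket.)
0.6698i|101⟩ + 0.7425|111⟩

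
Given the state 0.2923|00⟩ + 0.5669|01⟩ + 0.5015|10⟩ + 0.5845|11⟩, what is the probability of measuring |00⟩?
0.08544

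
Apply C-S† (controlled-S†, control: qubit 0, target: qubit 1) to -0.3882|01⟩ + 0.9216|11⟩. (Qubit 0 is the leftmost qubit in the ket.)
-0.3882|01⟩ - 0.9216i|11⟩

C-S† leaves the control-|0⟩ kets |00⟩, |01⟩ unchanged and applies S† to qubit 1 on the control-|1⟩ pair (|10⟩, |11⟩).
S† = [[1, 0], [0, -i]].
With a = amp(|10⟩) = 0 and b = amp(|11⟩) = 0.9216:
new amp(|10⟩) = (1)·a = 0
new amp(|11⟩) = (-i)·b = -0.9216i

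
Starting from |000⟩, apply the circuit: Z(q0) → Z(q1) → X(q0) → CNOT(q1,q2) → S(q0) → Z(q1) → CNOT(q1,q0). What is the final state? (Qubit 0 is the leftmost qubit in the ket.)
i|100⟩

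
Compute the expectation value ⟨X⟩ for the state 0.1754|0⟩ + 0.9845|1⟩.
0.3454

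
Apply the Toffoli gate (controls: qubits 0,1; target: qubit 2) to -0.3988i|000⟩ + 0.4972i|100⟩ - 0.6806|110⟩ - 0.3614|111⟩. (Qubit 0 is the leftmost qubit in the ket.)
-0.3988i|000⟩ + 0.4972i|100⟩ - 0.3614|110⟩ - 0.6806|111⟩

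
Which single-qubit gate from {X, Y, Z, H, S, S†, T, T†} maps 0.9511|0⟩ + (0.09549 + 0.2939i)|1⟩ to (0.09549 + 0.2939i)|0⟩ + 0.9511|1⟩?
X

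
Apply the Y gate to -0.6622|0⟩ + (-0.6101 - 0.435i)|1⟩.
(-0.435 + 0.6101i)|0⟩ - 0.6622i|1⟩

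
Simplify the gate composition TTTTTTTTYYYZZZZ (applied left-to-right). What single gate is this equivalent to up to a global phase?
Y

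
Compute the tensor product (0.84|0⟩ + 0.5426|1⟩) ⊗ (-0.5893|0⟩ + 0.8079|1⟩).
-0.495|00⟩ + 0.6786|01⟩ - 0.3198|10⟩ + 0.4384|11⟩

amp(|b₁b₂…⟩) = product of the factor amplitudes for bits b₁, b₂, …; only kets whose every factor amplitude is nonzero survive.
|00⟩: (0.84)(-0.5893) = -0.495
|01⟩: (0.84)(0.8079) = 0.6786
|10⟩: (0.5426)(-0.5893) = -0.3198
|11⟩: (0.5426)(0.8079) = 0.4384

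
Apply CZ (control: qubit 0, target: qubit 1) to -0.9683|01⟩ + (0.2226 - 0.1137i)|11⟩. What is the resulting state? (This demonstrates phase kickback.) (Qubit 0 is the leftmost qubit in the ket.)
-0.9683|01⟩ + (-0.2226 + 0.1137i)|11⟩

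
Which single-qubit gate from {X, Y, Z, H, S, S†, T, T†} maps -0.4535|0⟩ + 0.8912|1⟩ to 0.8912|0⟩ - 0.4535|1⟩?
X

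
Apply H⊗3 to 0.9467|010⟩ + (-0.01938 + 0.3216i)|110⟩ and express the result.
(0.3279 + 0.1137i)|000⟩ + (0.3279 + 0.1137i)|001⟩ + (-0.3279 - 0.1137i)|010⟩ + (-0.3279 - 0.1137i)|011⟩ + (0.3416 - 0.1137i)|100⟩ + (0.3416 - 0.1137i)|101⟩ + (-0.3416 + 0.1137i)|110⟩ + (-0.3416 + 0.1137i)|111⟩

H⊗3 gives amp(|y⟩) = (1/2√2) Σ_x (−1)^(x·y) amp(|x⟩), where x·y is the number of positions in which both x and y have a 1.
|000⟩: (0.9467 + (-0.01938 + 0.3216i))/(2√2) = (0.3279 + 0.1137i)
|001⟩: (0.9467 + (-0.01938 + 0.3216i))/(2√2) = (0.3279 + 0.1137i)
|010⟩: (-0.9467 - (-0.01938 + 0.3216i))/(2√2) = (-0.3279 - 0.1137i)
|011⟩: (-0.9467 - (-0.01938 + 0.3216i))/(2√2) = (-0.3279 - 0.1137i)
|100⟩: (0.9467 - (-0.01938 + 0.3216i))/(2√2) = (0.3416 - 0.1137i)
|101⟩: (0.9467 - (-0.01938 + 0.3216i))/(2√2) = (0.3416 - 0.1137i)
|110⟩: (-0.9467 + (-0.01938 + 0.3216i))/(2√2) = (-0.3416 + 0.1137i)
|111⟩: (-0.9467 + (-0.01938 + 0.3216i))/(2√2) = (-0.3416 + 0.1137i)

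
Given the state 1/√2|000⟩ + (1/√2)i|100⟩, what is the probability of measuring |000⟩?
1/2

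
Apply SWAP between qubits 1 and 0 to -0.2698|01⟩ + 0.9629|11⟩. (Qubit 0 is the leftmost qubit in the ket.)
-0.2698|10⟩ + 0.9629|11⟩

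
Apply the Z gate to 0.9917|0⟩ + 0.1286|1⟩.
0.9917|0⟩ - 0.1286|1⟩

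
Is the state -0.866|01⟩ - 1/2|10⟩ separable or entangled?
Entangled

Writing the state as a|00⟩ + b|01⟩ + c|10⟩ + d|11⟩, it is a product state iff ad − bc = 0.
Here (a, b, c, d) = (0, -0.866, -1/2, 0): ad − bc = (0)(0) − (-0.866)(-1/2) = -0.433 ≠ 0, so the state is entangled.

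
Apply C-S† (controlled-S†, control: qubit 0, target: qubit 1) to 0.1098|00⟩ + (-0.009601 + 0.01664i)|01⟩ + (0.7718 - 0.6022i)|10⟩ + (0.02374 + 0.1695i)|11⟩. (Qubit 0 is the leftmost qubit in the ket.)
0.1098|00⟩ + (-0.009601 + 0.01664i)|01⟩ + (0.7718 - 0.6022i)|10⟩ + (0.1695 - 0.02374i)|11⟩

C-S† leaves the control-|0⟩ kets |00⟩, |01⟩ unchanged and applies S† to qubit 1 on the control-|1⟩ pair (|10⟩, |11⟩).
S† = [[1, 0], [0, -i]].
With a = amp(|10⟩) = (0.7718 - 0.6022i) and b = amp(|11⟩) = (0.02374 + 0.1695i):
new amp(|10⟩) = (1)·a = (0.7718 - 0.6022i)
new amp(|11⟩) = (-i)·b = (0.1695 - 0.02374i)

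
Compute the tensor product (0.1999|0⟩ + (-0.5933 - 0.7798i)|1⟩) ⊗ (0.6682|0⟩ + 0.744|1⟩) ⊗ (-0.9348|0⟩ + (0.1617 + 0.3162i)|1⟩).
-0.1249|000⟩ + (0.0216 + 0.04224i)|001⟩ - 0.139|010⟩ + (0.02405 + 0.04703i)|011⟩ + (0.3706 + 0.4871i)|100⟩ + (0.1007 - 0.2096i)|101⟩ + (0.4126 + 0.5423i)|110⟩ + (0.1121 - 0.2334i)|111⟩

amp(|b₁b₂…⟩) = product of the factor amplitudes for bits b₁, b₂, …; only kets whose every factor amplitude is nonzero survive.
|000⟩: (0.1999)(0.6682)(-0.9348) = -0.1249
|001⟩: (0.1999)(0.6682)(0.1617 + 0.3162i) = (0.0216 + 0.04224i)
|010⟩: (0.1999)(0.744)(-0.9348) = -0.139
|011⟩: (0.1999)(0.744)(0.1617 + 0.3162i) = (0.02405 + 0.04703i)
|100⟩: (-0.5933 - 0.7798i)(0.6682)(-0.9348) = (0.3706 + 0.4871i)
|101⟩: (-0.5933 - 0.7798i)(0.6682)(0.1617 + 0.3162i) = (0.1007 - 0.2096i)
|110⟩: (-0.5933 - 0.7798i)(0.744)(-0.9348) = (0.4126 + 0.5423i)
|111⟩: (-0.5933 - 0.7798i)(0.744)(0.1617 + 0.3162i) = (0.1121 - 0.2334i)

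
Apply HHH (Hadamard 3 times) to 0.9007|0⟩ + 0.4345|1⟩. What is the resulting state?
0.9441|0⟩ + 0.3297|1⟩

H² = I, so H^3 = H: a single Hadamard. With (a, b) = (0.9007, 0.4345), H gives ((a + b)/√2, (a − b)/√2) = (0.9441, 0.3297).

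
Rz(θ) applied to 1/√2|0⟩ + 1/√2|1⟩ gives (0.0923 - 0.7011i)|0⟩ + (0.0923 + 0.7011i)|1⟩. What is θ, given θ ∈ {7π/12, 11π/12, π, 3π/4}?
11π/12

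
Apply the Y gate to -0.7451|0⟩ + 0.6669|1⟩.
-0.6669i|0⟩ - 0.7451i|1⟩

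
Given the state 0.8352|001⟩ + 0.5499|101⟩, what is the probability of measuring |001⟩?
0.6976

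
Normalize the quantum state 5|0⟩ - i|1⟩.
0.9806|0⟩ - 0.1961i|1⟩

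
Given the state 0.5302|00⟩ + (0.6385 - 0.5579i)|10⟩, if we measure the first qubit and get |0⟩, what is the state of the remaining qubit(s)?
|0⟩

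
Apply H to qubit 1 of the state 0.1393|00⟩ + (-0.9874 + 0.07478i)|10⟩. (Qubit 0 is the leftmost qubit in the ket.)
0.0985|00⟩ + 0.0985|01⟩ + (-0.6982 + 0.05288i)|10⟩ + (-0.6982 + 0.05288i)|11⟩

H on qubit 1 mixes each pair of kets that differ only in qubit 1: amplitudes (a, b) of (|…0…⟩, |…1…⟩) become ((a + b)/√2, (a − b)/√2). Kets absent from the input have amplitude 0.
(|00⟩, |01⟩): (a, b) = (0.1393, 0) → (0.0985, 0.0985)
(|10⟩, |11⟩): (a, b) = ((-0.9874 + 0.07478i), 0) → ((-0.6982 + 0.05288i), (-0.6982 + 0.05288i))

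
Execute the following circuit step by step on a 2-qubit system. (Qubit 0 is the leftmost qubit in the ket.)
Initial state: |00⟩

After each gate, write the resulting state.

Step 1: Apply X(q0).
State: |10⟩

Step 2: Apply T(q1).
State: |10⟩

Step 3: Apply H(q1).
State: 1/√2|10⟩ + 1/√2|11⟩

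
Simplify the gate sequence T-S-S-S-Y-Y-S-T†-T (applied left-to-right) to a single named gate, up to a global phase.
T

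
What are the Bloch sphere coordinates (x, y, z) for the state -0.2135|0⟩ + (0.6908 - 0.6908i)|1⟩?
(-0.295, 0.295, -0.9088)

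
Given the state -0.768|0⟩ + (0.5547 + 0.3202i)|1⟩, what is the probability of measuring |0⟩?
0.5898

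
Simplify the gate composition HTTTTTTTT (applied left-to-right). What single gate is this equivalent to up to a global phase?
H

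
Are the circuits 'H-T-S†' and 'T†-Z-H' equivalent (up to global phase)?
No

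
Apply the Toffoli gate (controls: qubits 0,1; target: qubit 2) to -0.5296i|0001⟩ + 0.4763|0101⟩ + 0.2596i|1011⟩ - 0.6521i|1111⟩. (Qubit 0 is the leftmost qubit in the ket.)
-0.5296i|0001⟩ + 0.4763|0101⟩ + 0.2596i|1011⟩ - 0.6521i|1101⟩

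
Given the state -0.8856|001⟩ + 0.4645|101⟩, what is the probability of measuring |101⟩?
0.2158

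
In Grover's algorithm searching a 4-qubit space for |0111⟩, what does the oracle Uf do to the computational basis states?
Uf|x⟩ = -|x⟩ if x = 0111, else |x⟩ (phase flip on target)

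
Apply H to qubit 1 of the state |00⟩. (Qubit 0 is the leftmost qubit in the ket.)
1/√2|00⟩ + 1/√2|01⟩

H on qubit 1 mixes each pair of kets that differ only in qubit 1: amplitudes (a, b) of (|…0…⟩, |…1…⟩) become ((a + b)/√2, (a − b)/√2). Kets absent from the input have amplitude 0.
(|00⟩, |01⟩): (a, b) = (1, 0) → (1/√2, 1/√2)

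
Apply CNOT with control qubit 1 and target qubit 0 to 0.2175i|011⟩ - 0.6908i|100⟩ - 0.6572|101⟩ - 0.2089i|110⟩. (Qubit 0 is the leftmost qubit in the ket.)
-0.2089i|010⟩ - 0.6908i|100⟩ - 0.6572|101⟩ + 0.2175i|111⟩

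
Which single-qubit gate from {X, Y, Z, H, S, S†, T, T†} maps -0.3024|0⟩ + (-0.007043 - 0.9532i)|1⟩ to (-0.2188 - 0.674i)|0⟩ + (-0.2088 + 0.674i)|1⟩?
H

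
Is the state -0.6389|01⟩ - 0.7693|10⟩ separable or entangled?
Entangled

Writing the state as a|00⟩ + b|01⟩ + c|10⟩ + d|11⟩, it is a product state iff ad − bc = 0.
Here (a, b, c, d) = (0, -0.6389, -0.7693, 0): ad − bc = (0)(0) − (-0.6389)(-0.7693) = -0.4915 ≠ 0, so the state is entangled.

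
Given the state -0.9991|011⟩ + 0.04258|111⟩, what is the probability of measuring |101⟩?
0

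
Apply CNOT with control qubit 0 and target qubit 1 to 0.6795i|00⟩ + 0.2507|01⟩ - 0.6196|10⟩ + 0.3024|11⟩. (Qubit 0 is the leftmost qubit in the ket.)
0.6795i|00⟩ + 0.2507|01⟩ + 0.3024|10⟩ - 0.6196|11⟩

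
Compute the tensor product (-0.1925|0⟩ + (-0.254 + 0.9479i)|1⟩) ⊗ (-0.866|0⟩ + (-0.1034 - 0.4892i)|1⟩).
0.1667|00⟩ + (0.0199 + 0.09417i)|01⟩ + (0.22 - 0.8209i)|10⟩ + (0.49 + 0.02624i)|11⟩

amp(|b₁b₂…⟩) = product of the factor amplitudes for bits b₁, b₂, …; only kets whose every factor amplitude is nonzero survive.
|00⟩: (-0.1925)(-0.866) = 0.1667
|01⟩: (-0.1925)(-0.1034 - 0.4892i) = (0.0199 + 0.09417i)
|10⟩: (-0.254 + 0.9479i)(-0.866) = (0.22 - 0.8209i)
|11⟩: (-0.254 + 0.9479i)(-0.1034 - 0.4892i) = (0.49 + 0.02624i)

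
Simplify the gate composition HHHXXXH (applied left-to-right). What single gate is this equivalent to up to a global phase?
Z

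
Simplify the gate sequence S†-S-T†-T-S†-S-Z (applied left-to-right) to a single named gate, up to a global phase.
Z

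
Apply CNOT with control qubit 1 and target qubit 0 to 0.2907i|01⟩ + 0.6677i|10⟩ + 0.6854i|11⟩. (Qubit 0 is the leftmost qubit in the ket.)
0.6854i|01⟩ + 0.6677i|10⟩ + 0.2907i|11⟩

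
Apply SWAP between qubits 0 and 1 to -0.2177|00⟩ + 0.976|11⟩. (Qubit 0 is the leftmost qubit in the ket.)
-0.2177|00⟩ + 0.976|11⟩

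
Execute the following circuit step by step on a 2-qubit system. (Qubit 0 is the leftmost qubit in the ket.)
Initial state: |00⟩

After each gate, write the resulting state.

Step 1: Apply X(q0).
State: |10⟩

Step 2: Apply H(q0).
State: 1/√2|00⟩ - 1/√2|10⟩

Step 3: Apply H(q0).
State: |10⟩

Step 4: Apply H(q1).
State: 1/√2|10⟩ + 1/√2|11⟩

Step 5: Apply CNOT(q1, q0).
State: 1/√2|01⟩ + 1/√2|10⟩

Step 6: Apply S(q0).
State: 1/√2|01⟩ + (1/√2)i|10⟩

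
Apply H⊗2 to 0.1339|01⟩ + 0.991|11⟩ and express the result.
0.5625|00⟩ - 0.5625|01⟩ - 0.4286|10⟩ + 0.4286|11⟩

H⊗2 gives amp(|y⟩) = (1/2) Σ_x (−1)^(x·y) amp(|x⟩), where x·y is the number of positions in which both x and y have a 1.
|00⟩: (0.1339 + 0.991)/2 = 0.5625
|01⟩: (-0.1339 - 0.991)/2 = -0.5625
|10⟩: (0.1339 - 0.991)/2 = -0.4286
|11⟩: (-0.1339 + 0.991)/2 = 0.4286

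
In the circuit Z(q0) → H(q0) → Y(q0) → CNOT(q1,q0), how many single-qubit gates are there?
3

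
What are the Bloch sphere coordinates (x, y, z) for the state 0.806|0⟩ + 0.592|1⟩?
(0.9543, 0, 0.2992)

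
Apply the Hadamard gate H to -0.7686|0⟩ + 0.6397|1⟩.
-0.09115|0⟩ - 0.9958|1⟩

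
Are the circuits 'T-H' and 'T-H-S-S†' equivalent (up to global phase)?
Yes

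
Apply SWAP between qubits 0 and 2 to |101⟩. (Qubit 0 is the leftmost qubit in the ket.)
|101⟩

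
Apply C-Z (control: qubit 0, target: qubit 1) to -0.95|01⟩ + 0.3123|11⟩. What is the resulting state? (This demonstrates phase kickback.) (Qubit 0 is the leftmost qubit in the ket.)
-0.95|01⟩ - 0.3123|11⟩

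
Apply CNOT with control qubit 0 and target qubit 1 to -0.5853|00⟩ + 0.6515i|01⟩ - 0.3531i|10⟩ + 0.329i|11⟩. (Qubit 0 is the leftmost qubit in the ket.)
-0.5853|00⟩ + 0.6515i|01⟩ + 0.329i|10⟩ - 0.3531i|11⟩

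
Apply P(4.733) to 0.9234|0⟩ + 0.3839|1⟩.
0.9234|0⟩ + (0.007912 - 0.3838i)|1⟩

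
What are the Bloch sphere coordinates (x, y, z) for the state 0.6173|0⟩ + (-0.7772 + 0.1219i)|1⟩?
(-0.9595, 0.1505, -0.2378)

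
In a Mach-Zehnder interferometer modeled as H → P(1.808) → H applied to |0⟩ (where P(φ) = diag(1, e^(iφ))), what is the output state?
(0.3825 + 0.486i)|0⟩ + (0.6175 - 0.486i)|1⟩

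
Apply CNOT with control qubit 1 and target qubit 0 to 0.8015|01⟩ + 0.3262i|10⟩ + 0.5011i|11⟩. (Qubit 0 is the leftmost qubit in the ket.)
0.5011i|01⟩ + 0.3262i|10⟩ + 0.8015|11⟩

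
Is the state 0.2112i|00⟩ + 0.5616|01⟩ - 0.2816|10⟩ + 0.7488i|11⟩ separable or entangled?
Separable

Writing the state as a|00⟩ + b|01⟩ + c|10⟩ + d|11⟩, it is a product state iff ad − bc = 0.
Here (a, b, c, d) = (0.2112i, 0.5616, -0.2816, 0.7488i): ad − bc = (0.2112i)(0.7488i) − (0.5616)(-0.2816) = 0, so the state is separable.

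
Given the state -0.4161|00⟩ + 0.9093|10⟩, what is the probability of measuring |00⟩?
0.1731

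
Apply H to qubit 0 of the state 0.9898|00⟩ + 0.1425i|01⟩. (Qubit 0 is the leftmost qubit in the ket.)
0.6999|00⟩ + 0.1008i|01⟩ + 0.6999|10⟩ + 0.1008i|11⟩

H on qubit 0 mixes each pair of kets that differ only in qubit 0: amplitudes (a, b) of (|…0…⟩, |…1…⟩) become ((a + b)/√2, (a − b)/√2). Kets absent from the input have amplitude 0.
(|00⟩, |10⟩): (a, b) = (0.9898, 0) → (0.6999, 0.6999)
(|01⟩, |11⟩): (a, b) = (0.1425i, 0) → (0.1008i, 0.1008i)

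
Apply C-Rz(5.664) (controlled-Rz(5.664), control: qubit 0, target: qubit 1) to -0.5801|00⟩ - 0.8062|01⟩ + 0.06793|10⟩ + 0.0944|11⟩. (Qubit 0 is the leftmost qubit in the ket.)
-0.5801|00⟩ - 0.8062|01⟩ + (-0.0647 - 0.0207i)|10⟩ + (-0.08991 + 0.02876i)|11⟩

C-Rz(5.664) leaves the control-|0⟩ kets |00⟩, |01⟩ unchanged and applies Rz(5.664) to qubit 1 on the control-|1⟩ pair (|10⟩, |11⟩).
Rz(5.664) = [[e^(−iθ/2), 0], [0, e^(iθ/2)]] with e^(±iθ/2) = cos(θ/2) ± i·sin(θ/2); θ = 5.664, cos(θ/2) ≈ -0.952458, sin(θ/2) ≈ 0.304671.
With a = amp(|10⟩) = 0.06793 and b = amp(|11⟩) = 0.0944:
new amp(|10⟩) = (-0.952458 - 0.304671i)·a = (-0.0647 - 0.0207i)
new amp(|11⟩) = (-0.952458 + 0.304671i)·b = (-0.08991 + 0.02876i)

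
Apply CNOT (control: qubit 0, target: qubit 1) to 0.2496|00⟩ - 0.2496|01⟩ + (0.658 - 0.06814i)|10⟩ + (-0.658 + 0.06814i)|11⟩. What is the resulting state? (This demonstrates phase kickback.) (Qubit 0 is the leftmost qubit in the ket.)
0.2496|00⟩ - 0.2496|01⟩ + (-0.658 + 0.06814i)|10⟩ + (0.658 - 0.06814i)|11⟩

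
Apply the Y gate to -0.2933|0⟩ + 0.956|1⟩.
-0.956i|0⟩ - 0.2933i|1⟩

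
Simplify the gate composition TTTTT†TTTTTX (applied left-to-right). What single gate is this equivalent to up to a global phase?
X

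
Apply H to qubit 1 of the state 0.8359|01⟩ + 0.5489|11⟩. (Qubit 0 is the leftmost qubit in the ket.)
0.5911|00⟩ - 0.5911|01⟩ + 0.3881|10⟩ - 0.3881|11⟩

H on qubit 1 mixes each pair of kets that differ only in qubit 1: amplitudes (a, b) of (|…0…⟩, |…1…⟩) become ((a + b)/√2, (a − b)/√2). Kets absent from the input have amplitude 0.
(|00⟩, |01⟩): (a, b) = (0, 0.8359) → (0.5911, -0.5911)
(|10⟩, |11⟩): (a, b) = (0, 0.5489) → (0.3881, -0.3881)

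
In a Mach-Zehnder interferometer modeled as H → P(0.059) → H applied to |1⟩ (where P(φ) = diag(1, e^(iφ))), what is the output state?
(0.00087 - 0.02948i)|0⟩ + (0.9991 + 0.02948i)|1⟩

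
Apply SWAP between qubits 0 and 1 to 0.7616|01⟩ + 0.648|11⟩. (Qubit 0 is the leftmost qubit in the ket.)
0.7616|10⟩ + 0.648|11⟩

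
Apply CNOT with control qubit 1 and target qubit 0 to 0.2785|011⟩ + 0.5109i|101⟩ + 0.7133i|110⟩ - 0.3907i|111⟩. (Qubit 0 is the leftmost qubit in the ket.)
0.7133i|010⟩ - 0.3907i|011⟩ + 0.5109i|101⟩ + 0.2785|111⟩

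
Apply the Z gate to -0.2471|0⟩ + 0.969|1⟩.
-0.2471|0⟩ - 0.969|1⟩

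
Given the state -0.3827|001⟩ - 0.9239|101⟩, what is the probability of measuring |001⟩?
0.1465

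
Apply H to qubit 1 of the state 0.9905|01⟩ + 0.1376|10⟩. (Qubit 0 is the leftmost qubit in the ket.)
0.7004|00⟩ - 0.7004|01⟩ + 0.0973|10⟩ + 0.0973|11⟩

H on qubit 1 mixes each pair of kets that differ only in qubit 1: amplitudes (a, b) of (|…0…⟩, |…1…⟩) become ((a + b)/√2, (a − b)/√2). Kets absent from the input have amplitude 0.
(|00⟩, |01⟩): (a, b) = (0, 0.9905) → (0.7004, -0.7004)
(|10⟩, |11⟩): (a, b) = (0.1376, 0) → (0.0973, 0.0973)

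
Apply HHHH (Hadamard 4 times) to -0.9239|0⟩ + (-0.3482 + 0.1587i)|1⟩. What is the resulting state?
-0.9239|0⟩ + (-0.3482 + 0.1587i)|1⟩

H² = I, so an even number of Hadamards cancels: H^4 = I and the state is unchanged.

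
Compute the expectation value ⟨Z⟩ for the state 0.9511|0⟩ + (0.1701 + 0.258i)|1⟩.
0.8091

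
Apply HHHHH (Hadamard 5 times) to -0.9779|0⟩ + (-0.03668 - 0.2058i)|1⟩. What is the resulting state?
(-0.7174 - 0.1455i)|0⟩ + (-0.6655 + 0.1455i)|1⟩

H² = I, so H^5 = H: a single Hadamard. With (a, b) = (-0.9779, (-0.03668 - 0.2058i)), H gives ((a + b)/√2, (a − b)/√2) = ((-0.7174 - 0.1455i), (-0.6655 + 0.1455i)).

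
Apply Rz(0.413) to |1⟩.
(0.9788 + 0.205i)|1⟩

Rz(0.413) = [[e^(−iθ/2), 0], [0, e^(iθ/2)]] with e^(±iθ/2) = cos(θ/2) ± i·sin(θ/2); θ = 0.413, cos(θ/2) ≈ 0.978755, sin(θ/2) ≈ 0.205036.
With a = amp(|0⟩) = 0 and b = amp(|1⟩) = 1:
new amp(|0⟩) = (0.978755 - 0.205036i)·a = 0
new amp(|1⟩) = (0.978755 + 0.205036i)·b = (0.9788 + 0.205i)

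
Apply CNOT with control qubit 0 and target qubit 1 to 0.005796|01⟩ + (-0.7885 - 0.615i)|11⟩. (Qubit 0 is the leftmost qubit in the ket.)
0.005796|01⟩ + (-0.7885 - 0.615i)|10⟩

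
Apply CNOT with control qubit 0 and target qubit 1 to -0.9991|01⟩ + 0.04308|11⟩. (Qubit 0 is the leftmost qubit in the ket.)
-0.9991|01⟩ + 0.04308|10⟩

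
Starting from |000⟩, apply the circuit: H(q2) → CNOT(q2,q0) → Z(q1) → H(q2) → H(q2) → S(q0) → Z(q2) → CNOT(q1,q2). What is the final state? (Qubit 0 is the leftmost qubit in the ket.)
1/√2|000⟩ - (1/√2)i|101⟩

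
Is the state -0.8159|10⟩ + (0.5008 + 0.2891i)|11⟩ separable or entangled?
Separable

Writing the state as a|00⟩ + b|01⟩ + c|10⟩ + d|11⟩, it is a product state iff ad − bc = 0.
Here (a, b, c, d) = (0, 0, -0.8159, (0.5008 + 0.2891i)): ad − bc = (0)(0.5008 + 0.2891i) − (0)(-0.8159) = 0, so the state is separable.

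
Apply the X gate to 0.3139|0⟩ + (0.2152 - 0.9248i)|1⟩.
(0.2152 - 0.9248i)|0⟩ + 0.3139|1⟩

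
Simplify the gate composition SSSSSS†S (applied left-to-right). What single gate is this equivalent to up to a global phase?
S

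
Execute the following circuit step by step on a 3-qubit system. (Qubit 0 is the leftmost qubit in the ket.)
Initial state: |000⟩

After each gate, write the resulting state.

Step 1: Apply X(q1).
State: |010⟩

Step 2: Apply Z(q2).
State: |010⟩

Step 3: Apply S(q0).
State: |010⟩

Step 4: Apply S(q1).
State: i|010⟩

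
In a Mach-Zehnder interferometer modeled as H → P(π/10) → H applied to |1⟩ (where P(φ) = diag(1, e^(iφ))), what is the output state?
(0.02447 - 0.1545i)|0⟩ + (0.9755 + 0.1545i)|1⟩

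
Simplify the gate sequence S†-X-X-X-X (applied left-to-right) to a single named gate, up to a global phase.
S†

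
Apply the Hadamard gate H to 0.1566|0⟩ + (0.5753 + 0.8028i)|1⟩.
(0.5175 + 0.5677i)|0⟩ + (-0.2961 - 0.5677i)|1⟩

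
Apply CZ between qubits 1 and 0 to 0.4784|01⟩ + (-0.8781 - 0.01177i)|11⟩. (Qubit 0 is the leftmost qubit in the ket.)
0.4784|01⟩ + (0.8781 + 0.01177i)|11⟩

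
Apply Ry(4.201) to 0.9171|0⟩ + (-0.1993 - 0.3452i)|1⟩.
(-0.2914 + 0.2979i)|0⟩ + (0.8921 + 0.1744i)|1⟩

Ry(4.201) = [[cos(θ/2), −sin(θ/2)], [sin(θ/2), cos(θ/2)]]; θ = 4.201, cos(θ/2) ≈ -0.505278, sin(θ/2) ≈ 0.862957.
With a = amp(|0⟩) = 0.9171 and b = amp(|1⟩) = (-0.1993 - 0.3452i):
new amp(|0⟩) = (-0.505278)·a + (-0.862957)·b = (-0.2914 + 0.2979i)
new amp(|1⟩) = (0.862957)·a + (-0.505278)·b = (0.8921 + 0.1744i)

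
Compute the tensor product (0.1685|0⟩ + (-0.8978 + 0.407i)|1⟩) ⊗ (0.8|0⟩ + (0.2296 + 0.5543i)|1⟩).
0.1348|00⟩ + (0.03869 + 0.0934i)|01⟩ + (-0.7182 + 0.3256i)|10⟩ + (-0.4317 - 0.4042i)|11⟩

amp(|b₁b₂…⟩) = product of the factor amplitudes for bits b₁, b₂, …; only kets whose every factor amplitude is nonzero survive.
|00⟩: (0.1685)(0.8) = 0.1348
|01⟩: (0.1685)(0.2296 + 0.5543i) = (0.03869 + 0.0934i)
|10⟩: (-0.8978 + 0.407i)(0.8) = (-0.7182 + 0.3256i)
|11⟩: (-0.8978 + 0.407i)(0.2296 + 0.5543i) = (-0.4317 - 0.4042i)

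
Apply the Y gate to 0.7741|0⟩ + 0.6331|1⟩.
-0.6331i|0⟩ + 0.7741i|1⟩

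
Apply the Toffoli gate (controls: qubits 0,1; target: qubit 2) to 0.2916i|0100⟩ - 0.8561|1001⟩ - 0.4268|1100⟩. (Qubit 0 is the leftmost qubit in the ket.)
0.2916i|0100⟩ - 0.8561|1001⟩ - 0.4268|1110⟩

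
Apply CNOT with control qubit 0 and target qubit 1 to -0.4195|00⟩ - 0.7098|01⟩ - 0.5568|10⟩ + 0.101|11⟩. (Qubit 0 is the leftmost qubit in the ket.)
-0.4195|00⟩ - 0.7098|01⟩ + 0.101|10⟩ - 0.5568|11⟩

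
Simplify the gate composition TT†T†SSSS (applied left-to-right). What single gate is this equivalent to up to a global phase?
T†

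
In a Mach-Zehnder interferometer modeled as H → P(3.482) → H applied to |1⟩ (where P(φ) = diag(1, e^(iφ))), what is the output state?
(0.9713 + 0.1669i)|0⟩ + (0.02869 - 0.1669i)|1⟩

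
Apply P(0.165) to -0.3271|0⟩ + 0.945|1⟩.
-0.3271|0⟩ + (0.9322 + 0.1552i)|1⟩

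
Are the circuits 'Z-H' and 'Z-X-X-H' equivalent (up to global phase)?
Yes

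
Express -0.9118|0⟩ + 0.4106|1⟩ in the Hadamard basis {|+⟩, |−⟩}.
-0.3544|+⟩ - 0.9351|−⟩

With |ψ⟩ = α|0⟩ + β|1⟩, the Hadamard-basis coefficients are ⟨+|ψ⟩ = (α + β)/√2 and ⟨−|ψ⟩ = (α − β)/√2.
Here α = -0.9118, β = 0.4106: (α + β)/√2 = -0.3544, (α − β)/√2 = -0.9351.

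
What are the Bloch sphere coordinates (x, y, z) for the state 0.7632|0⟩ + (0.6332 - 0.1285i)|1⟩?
(0.9665, -0.1961, 0.165)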